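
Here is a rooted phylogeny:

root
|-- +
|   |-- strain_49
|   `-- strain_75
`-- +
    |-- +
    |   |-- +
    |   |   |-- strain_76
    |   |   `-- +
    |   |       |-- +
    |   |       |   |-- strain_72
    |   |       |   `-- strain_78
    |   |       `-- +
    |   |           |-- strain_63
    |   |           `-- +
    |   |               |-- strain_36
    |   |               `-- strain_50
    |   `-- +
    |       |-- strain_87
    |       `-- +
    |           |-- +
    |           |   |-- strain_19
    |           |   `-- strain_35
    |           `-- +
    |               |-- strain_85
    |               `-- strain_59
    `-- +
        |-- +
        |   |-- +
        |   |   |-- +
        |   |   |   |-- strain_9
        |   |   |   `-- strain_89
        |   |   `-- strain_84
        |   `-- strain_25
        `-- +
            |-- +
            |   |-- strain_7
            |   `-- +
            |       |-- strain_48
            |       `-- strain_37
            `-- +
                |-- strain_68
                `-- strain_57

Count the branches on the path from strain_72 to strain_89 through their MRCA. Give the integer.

The MRCA of strain_72 and strain_89 is the node subtending (((strain_76,((strain_72,strain_78),(strain_63,(strain_36,strain_50)))),(strain_87,((strain_19,strain_35),(strain_85,strain_59)))),((((strain_9,strain_89),strain_84),strain_25),((strain_7,(strain_48,strain_37)),(strain_68,strain_57)))).
From strain_72 up to that node: 5 branches. From strain_89 up to the same node: 5 branches. Total: 5 + 5 = 10.

10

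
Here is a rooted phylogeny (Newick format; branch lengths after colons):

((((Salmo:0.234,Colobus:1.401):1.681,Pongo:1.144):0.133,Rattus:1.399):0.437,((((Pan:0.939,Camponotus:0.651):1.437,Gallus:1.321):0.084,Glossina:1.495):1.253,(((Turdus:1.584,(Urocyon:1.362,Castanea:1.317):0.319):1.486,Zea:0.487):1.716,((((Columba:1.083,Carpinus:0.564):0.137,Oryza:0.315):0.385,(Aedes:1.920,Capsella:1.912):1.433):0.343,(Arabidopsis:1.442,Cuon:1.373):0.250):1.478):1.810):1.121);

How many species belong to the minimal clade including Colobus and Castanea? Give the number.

The MRCA of Colobus and Castanea is the root, so the clade is the entire tree.
That clade contains 19 terminal taxa: Aedes, Arabidopsis, Camponotus, Capsella, Carpinus, Castanea, Colobus, Columba, Cuon, Gallus, Glossina, Oryza, Pan, Pongo, Rattus, Salmo, Turdus, Urocyon, Zea.

19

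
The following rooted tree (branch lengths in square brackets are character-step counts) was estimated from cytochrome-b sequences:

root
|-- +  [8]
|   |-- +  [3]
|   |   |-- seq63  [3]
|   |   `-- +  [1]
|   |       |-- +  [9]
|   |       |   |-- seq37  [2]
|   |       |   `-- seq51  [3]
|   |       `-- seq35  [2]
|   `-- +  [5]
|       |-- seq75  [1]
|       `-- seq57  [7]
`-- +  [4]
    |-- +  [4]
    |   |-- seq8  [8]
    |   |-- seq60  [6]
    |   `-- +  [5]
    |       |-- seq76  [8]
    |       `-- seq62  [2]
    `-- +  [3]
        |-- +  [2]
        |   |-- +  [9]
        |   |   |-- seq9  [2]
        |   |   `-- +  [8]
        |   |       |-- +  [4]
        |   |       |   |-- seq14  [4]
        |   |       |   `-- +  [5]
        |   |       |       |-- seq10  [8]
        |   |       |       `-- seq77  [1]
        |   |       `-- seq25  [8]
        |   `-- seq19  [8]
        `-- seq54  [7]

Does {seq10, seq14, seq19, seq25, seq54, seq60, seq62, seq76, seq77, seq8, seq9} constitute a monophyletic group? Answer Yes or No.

Yes

The most recent common ancestor of these taxa subtends ((seq8,seq60,(seq76,seq62)),(((seq9,((seq14,(seq10,seq77)),seq25)),seq19),seq54)).
That clade has exactly 11 tips — every listed taxon and nothing else — so the group is monophyletic.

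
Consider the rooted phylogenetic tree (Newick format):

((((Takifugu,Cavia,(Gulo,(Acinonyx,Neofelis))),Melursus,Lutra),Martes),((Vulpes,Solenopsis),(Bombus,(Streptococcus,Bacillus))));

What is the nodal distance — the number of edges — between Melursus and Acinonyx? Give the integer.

5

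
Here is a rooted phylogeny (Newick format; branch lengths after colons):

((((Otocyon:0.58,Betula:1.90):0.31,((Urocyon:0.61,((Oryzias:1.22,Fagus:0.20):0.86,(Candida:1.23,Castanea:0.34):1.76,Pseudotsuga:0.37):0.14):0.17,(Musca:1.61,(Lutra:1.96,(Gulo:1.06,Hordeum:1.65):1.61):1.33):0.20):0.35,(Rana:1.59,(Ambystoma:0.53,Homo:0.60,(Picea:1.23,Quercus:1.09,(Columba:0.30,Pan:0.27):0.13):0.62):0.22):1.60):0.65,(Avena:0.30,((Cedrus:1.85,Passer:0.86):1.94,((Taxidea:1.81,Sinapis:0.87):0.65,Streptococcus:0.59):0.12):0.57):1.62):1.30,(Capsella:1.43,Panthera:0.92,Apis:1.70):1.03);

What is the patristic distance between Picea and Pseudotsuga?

The path runs Picea → … → MRCA → … → Pseudotsuga; the MRCA is the node subtending ((Otocyon,Betula),((Urocyon,((Oryzias,Fagus),(Candida,Castanea),Pseudotsuga)),(Musca,(Lutra,(Gulo,Hordeum)))),(Rana,(Ambystoma,Homo,(Picea,Quercus,(Columba,Pan))))).
Branch lengths along that path: 1.23 + 0.62 + 0.22 + 1.60 + 0.35 + 0.17 + 0.14 + 0.37 = 4.70.

4.70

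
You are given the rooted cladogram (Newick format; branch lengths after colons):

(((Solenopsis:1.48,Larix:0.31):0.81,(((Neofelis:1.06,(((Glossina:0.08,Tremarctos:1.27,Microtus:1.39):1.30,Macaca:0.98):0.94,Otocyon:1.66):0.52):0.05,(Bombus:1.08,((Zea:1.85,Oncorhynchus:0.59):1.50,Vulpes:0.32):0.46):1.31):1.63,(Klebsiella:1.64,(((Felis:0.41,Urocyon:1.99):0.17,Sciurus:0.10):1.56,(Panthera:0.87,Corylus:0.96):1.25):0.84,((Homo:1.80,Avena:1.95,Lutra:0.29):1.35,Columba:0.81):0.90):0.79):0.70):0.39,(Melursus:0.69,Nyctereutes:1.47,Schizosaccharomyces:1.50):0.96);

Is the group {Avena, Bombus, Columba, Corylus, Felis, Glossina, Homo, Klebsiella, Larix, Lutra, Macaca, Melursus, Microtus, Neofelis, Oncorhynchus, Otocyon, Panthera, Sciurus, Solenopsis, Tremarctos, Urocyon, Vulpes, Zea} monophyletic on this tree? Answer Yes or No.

No

The MRCA of the listed taxa is the root, so the smallest clade containing them is the whole tree.
That clade also contains Nyctereutes, Schizosaccharomyces, which are not in the proposed group, so the group is not monophyletic.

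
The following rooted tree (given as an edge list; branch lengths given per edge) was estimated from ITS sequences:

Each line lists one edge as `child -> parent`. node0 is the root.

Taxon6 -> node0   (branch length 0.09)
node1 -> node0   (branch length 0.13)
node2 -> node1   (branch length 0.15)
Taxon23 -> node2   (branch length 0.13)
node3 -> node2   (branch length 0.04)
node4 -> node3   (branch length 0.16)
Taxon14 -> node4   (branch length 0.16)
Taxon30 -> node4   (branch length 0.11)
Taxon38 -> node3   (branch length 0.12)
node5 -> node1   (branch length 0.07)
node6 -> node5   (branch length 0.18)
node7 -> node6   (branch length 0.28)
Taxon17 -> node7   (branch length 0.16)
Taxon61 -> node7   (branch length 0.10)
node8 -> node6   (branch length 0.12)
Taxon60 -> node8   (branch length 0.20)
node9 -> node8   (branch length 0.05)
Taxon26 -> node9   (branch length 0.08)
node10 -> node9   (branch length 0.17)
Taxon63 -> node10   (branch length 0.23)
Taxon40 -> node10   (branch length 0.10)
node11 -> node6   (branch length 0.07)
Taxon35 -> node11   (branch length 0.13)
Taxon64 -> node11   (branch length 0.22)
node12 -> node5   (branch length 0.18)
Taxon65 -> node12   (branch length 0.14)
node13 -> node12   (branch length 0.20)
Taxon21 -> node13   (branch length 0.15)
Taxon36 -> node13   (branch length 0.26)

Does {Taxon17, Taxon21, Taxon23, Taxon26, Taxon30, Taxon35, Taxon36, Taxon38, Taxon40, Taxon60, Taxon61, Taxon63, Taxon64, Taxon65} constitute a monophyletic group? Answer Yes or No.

The MRCA of the listed taxa subtends ((Taxon23,((Taxon14,Taxon30),Taxon38)),(((Taxon17,Taxon61),(Taxon60,(Taxon26,(Taxon63,Taxon40))),(Taxon35,Taxon64)),(Taxon65,(Taxon21,Taxon36)))).
That clade also contains Taxon14, which is not in the proposed group, so the group is not monophyletic.

No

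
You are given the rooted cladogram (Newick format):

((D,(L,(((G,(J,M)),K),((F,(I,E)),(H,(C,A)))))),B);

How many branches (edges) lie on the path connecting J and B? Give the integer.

8

The MRCA of J and B is the root of the tree.
From J up to that node: 7 branches. From B up to the same node: 1 branch. Total: 7 + 1 = 8.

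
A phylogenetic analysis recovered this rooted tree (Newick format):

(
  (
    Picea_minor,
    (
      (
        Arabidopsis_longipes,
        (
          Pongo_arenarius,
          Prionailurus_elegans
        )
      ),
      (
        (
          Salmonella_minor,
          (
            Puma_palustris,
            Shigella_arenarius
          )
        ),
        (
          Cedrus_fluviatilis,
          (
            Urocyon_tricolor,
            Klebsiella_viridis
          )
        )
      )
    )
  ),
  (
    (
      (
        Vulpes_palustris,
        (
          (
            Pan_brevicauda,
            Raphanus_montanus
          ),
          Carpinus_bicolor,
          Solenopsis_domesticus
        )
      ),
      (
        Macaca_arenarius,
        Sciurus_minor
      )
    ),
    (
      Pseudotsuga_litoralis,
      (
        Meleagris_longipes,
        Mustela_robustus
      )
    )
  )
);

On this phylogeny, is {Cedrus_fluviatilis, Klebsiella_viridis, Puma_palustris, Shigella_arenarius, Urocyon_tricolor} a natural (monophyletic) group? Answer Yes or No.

The MRCA of the listed taxa subtends ((Salmonella_minor,(Puma_palustris,Shigella_arenarius)),(Cedrus_fluviatilis,(Urocyon_tricolor,Klebsiella_viridis))).
That clade also contains Salmonella_minor, which is not in the proposed group, so the group is not monophyletic.

No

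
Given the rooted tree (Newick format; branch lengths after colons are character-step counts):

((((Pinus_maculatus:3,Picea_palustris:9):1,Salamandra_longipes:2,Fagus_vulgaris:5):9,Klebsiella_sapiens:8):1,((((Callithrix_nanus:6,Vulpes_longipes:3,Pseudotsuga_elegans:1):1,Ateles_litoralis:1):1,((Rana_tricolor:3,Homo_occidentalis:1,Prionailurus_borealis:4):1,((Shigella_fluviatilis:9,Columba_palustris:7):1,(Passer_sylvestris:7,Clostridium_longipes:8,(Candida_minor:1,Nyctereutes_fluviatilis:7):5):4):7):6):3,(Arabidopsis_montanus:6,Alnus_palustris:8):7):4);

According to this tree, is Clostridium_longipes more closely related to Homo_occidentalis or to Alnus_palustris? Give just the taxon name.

The MRCA of Clostridium_longipes and Homo_occidentalis subtends ((Rana_tricolor,Homo_occidentalis,Prionailurus_borealis),((Shigella_fluviatilis,Columba_palustris),(Passer_sylvestris,Clostridium_longipes,(Candida_minor,Nyctereutes_fluviatilis)))) (9 taxa).
The MRCA of Clostridium_longipes and Alnus_palustris subtends ((((Callithrix_nanus,Vulpes_longipes,Pseudotsuga_elegans),Ateles_litoralis),((Rana_tricolor,Homo_occidentalis,Prionailurus_borealis),((Shigella_fluviatilis,Columba_palustris),(Passer_sylvestris,Clostridium_longipes,(Candida_minor,Nyctereutes_fluviatilis))))),(Arabidopsis_montanus,Alnus_palustris)) (15 taxa).
The first is nested inside the second, so Clostridium_longipes shares a more recent common ancestor with Homo_occidentalis.

Homo_occidentalis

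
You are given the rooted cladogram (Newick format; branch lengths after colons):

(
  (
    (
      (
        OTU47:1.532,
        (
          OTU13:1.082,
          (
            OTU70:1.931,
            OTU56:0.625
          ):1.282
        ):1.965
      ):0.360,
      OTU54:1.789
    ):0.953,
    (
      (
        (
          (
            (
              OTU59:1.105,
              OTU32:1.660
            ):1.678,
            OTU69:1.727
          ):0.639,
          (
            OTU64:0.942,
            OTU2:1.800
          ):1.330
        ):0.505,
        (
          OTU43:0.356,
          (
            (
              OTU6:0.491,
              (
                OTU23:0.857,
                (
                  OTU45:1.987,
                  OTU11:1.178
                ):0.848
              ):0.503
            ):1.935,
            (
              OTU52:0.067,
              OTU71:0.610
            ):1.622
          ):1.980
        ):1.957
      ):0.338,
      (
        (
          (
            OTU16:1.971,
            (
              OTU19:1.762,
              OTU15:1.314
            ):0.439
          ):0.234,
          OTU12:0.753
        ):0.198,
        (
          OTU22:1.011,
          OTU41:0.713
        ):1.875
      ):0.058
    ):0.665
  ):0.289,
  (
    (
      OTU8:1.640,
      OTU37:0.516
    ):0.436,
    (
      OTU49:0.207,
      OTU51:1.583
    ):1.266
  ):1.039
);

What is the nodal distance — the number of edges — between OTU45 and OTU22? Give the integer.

10

The MRCA of OTU45 and OTU22 is the node subtending (((((OTU59,OTU32),OTU69),(OTU64,OTU2)),(OTU43,((OTU6,(OTU23,(OTU45,OTU11))),(OTU52,OTU71)))),(((OTU16,(OTU19,OTU15)),OTU12),(OTU22,OTU41))).
From OTU45 up to that node: 7 branches. From OTU22 up to the same node: 3 branches. Total: 7 + 3 = 10.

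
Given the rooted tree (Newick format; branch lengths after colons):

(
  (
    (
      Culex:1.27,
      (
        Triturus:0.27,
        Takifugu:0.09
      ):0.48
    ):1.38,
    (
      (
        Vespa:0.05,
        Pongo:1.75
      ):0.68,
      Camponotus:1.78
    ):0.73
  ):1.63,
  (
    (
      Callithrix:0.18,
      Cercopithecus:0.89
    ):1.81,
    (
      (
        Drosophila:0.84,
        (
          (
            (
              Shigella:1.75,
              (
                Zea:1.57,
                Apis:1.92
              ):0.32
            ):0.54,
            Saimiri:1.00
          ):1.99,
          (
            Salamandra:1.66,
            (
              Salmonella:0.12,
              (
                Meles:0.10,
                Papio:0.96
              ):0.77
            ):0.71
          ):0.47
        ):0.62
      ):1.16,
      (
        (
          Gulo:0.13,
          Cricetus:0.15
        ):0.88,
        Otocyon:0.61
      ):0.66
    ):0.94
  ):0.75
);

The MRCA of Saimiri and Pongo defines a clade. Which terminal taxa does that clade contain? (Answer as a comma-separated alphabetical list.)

Apis, Callithrix, Camponotus, Cercopithecus, Cricetus, Culex, Drosophila, Gulo, Meles, Otocyon, Papio, Pongo, Saimiri, Salamandra, Salmonella, Shigella, Takifugu, Triturus, Vespa, Zea

Tracing Saimiri: it sits inside ((Shigella,(Zea,Apis)),Saimiri).
Tracing Pongo: it sits inside (Vespa,Pongo).
The smallest clade enclosing both is the whole tree (their MRCA is the root), so the answer is all 20 tips in alphabetical order.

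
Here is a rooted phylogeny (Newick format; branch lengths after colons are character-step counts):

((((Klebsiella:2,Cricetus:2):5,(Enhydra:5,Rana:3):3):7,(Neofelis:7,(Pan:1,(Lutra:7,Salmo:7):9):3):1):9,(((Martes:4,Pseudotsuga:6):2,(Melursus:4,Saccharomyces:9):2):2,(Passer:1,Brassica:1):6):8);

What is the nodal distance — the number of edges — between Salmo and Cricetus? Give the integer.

7

The MRCA of Salmo and Cricetus is the node subtending (((Klebsiella,Cricetus),(Enhydra,Rana)),(Neofelis,(Pan,(Lutra,Salmo)))).
From Salmo up to that node: 4 branches. From Cricetus up to the same node: 3 branches. Total: 4 + 3 = 7.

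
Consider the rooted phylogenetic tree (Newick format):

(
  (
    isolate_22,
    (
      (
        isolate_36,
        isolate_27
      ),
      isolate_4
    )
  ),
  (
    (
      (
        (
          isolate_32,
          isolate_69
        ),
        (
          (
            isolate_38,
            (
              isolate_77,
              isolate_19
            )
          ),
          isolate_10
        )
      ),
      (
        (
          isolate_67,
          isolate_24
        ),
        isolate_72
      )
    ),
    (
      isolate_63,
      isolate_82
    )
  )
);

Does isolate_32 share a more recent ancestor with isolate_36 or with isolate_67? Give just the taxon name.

isolate_67

The MRCA of isolate_32 and isolate_67 subtends (((isolate_32,isolate_69),((isolate_38,(isolate_77,isolate_19)),isolate_10)),((isolate_67,isolate_24),isolate_72)) (9 taxa).
The MRCA of isolate_32 and isolate_36 is the root, subtending the entire tree (15 taxa).
The first is nested inside the second, so isolate_32 shares a more recent common ancestor with isolate_67.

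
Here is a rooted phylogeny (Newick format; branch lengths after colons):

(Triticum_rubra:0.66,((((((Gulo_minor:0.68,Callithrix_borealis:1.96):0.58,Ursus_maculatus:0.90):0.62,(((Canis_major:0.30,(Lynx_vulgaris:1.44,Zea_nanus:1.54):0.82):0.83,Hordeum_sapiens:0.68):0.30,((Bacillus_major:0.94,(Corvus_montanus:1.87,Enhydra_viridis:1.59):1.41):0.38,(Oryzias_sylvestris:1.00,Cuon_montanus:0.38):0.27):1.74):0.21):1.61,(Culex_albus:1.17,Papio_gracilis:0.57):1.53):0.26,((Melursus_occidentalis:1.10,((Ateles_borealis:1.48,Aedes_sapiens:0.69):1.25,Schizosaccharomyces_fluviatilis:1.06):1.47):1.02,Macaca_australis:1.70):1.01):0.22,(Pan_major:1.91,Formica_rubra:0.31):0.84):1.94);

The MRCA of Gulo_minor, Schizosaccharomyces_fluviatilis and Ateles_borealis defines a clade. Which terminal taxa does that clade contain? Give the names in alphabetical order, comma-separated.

Tracing Gulo_minor: it sits inside (Gulo_minor,Callithrix_borealis).
Tracing Schizosaccharomyces_fluviatilis: it sits inside ((Ateles_borealis,Aedes_sapiens),Schizosaccharomyces_fluviatilis).
Tracing Ateles_borealis: it sits inside (Ateles_borealis,Aedes_sapiens).
The smallest clade enclosing all 3 is (((((Gulo_minor,Callithrix_borealis),Ursus_maculatus),(((Canis_major,(Lynx_vulgaris,Zea_nanus)),Hordeum_sapiens),((Bacillus_major,(Corvus_montanus,Enhydra_viridis)),(Oryzias_sylvestris,Cuon_montanus)))),(Culex_albus,Papio_gracilis)),((Melursus_occidentalis,((Ateles_borealis,Aedes_sapiens),Schizosaccharomyces_fluviatilis)),Macaca_australis)); the answer is its 19 terminal taxa in alphabetical order.

Aedes_sapiens, Ateles_borealis, Bacillus_major, Callithrix_borealis, Canis_major, Corvus_montanus, Culex_albus, Cuon_montanus, Enhydra_viridis, Gulo_minor, Hordeum_sapiens, Lynx_vulgaris, Macaca_australis, Melursus_occidentalis, Oryzias_sylvestris, Papio_gracilis, Schizosaccharomyces_fluviatilis, Ursus_maculatus, Zea_nanus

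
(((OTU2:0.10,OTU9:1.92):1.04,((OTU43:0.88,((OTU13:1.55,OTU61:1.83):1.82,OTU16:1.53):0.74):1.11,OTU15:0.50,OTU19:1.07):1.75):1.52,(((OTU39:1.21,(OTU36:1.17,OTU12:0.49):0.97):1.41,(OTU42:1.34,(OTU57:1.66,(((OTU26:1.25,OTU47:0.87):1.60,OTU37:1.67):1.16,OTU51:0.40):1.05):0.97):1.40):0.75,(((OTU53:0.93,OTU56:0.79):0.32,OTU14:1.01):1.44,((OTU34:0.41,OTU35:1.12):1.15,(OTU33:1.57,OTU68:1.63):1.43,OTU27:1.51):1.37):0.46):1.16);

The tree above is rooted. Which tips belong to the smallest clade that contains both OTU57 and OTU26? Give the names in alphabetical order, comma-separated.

Tracing OTU57: it sits inside (OTU57,(((OTU26,OTU47),OTU37),OTU51)).
Tracing OTU26: it sits inside (OTU26,OTU47).
The smallest clade enclosing both is (OTU57,(((OTU26,OTU47),OTU37),OTU51)); the answer is its 5 terminal taxa in alphabetical order.

OTU26, OTU37, OTU47, OTU51, OTU57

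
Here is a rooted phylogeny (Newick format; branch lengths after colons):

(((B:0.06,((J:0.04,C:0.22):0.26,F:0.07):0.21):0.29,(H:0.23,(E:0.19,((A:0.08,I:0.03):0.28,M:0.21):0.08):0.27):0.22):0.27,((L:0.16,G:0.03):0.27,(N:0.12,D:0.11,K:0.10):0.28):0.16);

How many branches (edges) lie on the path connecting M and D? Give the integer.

The MRCA of M and D is the root of the tree.
From M up to that node: 5 branches. From D up to the same node: 3 branches. Total: 5 + 3 = 8.

8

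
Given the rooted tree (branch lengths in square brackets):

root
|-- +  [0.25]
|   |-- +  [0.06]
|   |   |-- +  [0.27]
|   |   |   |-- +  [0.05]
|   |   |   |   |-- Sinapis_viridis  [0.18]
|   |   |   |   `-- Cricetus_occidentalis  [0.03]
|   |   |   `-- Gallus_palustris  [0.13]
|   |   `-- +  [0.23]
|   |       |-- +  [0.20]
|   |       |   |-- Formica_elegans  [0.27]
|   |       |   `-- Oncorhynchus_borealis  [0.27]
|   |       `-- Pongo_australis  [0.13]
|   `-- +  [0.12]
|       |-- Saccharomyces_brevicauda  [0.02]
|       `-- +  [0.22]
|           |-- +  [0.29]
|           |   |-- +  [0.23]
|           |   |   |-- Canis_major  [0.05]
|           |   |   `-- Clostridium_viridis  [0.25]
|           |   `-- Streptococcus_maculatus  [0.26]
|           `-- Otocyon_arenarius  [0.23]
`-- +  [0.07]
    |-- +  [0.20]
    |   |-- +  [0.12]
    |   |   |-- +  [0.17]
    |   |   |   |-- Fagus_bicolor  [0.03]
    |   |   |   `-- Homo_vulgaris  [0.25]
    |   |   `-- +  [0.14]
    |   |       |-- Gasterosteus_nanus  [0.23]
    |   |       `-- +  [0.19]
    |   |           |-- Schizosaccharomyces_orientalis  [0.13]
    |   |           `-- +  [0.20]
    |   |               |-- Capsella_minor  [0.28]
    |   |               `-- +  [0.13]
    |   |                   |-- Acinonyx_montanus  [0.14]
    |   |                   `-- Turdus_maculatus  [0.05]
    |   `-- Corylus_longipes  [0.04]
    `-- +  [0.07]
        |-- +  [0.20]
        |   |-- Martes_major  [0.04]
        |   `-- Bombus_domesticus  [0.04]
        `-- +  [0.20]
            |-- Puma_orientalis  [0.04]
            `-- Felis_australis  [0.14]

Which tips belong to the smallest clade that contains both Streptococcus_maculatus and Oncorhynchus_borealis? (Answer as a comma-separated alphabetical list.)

Canis_major, Clostridium_viridis, Cricetus_occidentalis, Formica_elegans, Gallus_palustris, Oncorhynchus_borealis, Otocyon_arenarius, Pongo_australis, Saccharomyces_brevicauda, Sinapis_viridis, Streptococcus_maculatus

Tracing Streptococcus_maculatus: it sits inside ((Canis_major,Clostridium_viridis),Streptococcus_maculatus).
Tracing Oncorhynchus_borealis: it sits inside (Formica_elegans,Oncorhynchus_borealis).
The smallest clade enclosing both is ((((Sinapis_viridis,Cricetus_occidentalis),Gallus_palustris),((Formica_elegans,Oncorhynchus_borealis),Pongo_australis)),(Saccharomyces_brevicauda,(((Canis_major,Clostridium_viridis),Streptococcus_maculatus),Otocyon_arenarius))); the answer is its 11 terminal taxa in alphabetical order.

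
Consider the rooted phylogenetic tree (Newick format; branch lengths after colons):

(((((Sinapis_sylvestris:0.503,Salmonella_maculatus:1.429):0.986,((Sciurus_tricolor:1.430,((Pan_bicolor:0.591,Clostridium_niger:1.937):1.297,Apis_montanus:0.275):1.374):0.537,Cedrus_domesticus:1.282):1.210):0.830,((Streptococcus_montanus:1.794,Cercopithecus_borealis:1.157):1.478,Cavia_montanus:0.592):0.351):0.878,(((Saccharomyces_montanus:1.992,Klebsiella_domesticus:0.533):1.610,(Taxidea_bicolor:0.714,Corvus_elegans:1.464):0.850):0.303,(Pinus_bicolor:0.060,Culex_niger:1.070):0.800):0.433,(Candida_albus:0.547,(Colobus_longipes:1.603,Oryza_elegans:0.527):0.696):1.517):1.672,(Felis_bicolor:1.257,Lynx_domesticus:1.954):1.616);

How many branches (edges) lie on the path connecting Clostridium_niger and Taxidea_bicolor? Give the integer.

The MRCA of Clostridium_niger and Taxidea_bicolor is the node subtending ((((Sinapis_sylvestris,Salmonella_maculatus),((Sciurus_tricolor,((Pan_bicolor,Clostridium_niger),Apis_montanus)),Cedrus_domesticus)),((Streptococcus_montanus,Cercopithecus_borealis),Cavia_montanus)),(((Saccharomyces_montanus,Klebsiella_domesticus),(Taxidea_bicolor,Corvus_elegans)),(Pinus_bicolor,Culex_niger)),(Candida_albus,(Colobus_longipes,Oryza_elegans))).
From Clostridium_niger up to that node: 7 branches. From Taxidea_bicolor up to the same node: 4 branches. Total: 7 + 4 = 11.

11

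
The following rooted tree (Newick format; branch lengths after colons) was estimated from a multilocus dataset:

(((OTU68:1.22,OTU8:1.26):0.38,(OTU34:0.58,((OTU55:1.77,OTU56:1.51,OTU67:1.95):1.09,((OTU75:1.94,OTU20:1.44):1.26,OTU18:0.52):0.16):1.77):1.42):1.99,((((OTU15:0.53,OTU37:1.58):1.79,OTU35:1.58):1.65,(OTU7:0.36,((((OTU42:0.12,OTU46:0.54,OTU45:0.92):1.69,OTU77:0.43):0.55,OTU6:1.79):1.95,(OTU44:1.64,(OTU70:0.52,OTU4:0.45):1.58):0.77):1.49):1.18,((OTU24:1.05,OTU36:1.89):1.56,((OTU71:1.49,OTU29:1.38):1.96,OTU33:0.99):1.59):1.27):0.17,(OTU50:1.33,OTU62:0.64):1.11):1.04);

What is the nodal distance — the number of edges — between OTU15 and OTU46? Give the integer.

The MRCA of OTU15 and OTU46 is the node subtending (((OTU15,OTU37),OTU35),(OTU7,((((OTU42,OTU46,OTU45),OTU77),OTU6),(OTU44,(OTU70,OTU4)))),((OTU24,OTU36),((OTU71,OTU29),OTU33))).
From OTU15 up to that node: 3 branches. From OTU46 up to the same node: 6 branches. Total: 3 + 6 = 9.

9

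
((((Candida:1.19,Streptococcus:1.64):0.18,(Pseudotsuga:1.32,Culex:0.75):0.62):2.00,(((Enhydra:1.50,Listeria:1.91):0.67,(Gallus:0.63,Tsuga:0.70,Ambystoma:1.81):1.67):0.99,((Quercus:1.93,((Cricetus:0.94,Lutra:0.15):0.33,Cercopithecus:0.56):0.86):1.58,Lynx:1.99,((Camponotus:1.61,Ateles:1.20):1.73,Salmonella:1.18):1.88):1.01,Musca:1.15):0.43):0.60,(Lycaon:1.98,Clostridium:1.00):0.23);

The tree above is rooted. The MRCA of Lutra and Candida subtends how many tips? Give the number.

18

The MRCA of Lutra and Candida is the node subtending (((Candida,Streptococcus),(Pseudotsuga,Culex)),(((Enhydra,Listeria),(Gallus,Tsuga,Ambystoma)),((Quercus,((Cricetus,Lutra),Cercopithecus)),Lynx,((Camponotus,Ateles),Salmonella)),Musca)).
That clade contains 18 terminal taxa: Ambystoma, Ateles, Camponotus, Candida, Cercopithecus, Cricetus, Culex, Enhydra, Gallus, Listeria, Lutra, Lynx, Musca, Pseudotsuga, Quercus, Salmonella, Streptococcus, Tsuga.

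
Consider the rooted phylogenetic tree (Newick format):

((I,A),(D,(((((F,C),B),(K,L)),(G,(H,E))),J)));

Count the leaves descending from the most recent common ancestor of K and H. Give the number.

8

The MRCA of K and H is the node subtending ((((F,C),B),(K,L)),(G,(H,E))).
That clade contains 8 terminal taxa: B, C, E, F, G, H, K, L.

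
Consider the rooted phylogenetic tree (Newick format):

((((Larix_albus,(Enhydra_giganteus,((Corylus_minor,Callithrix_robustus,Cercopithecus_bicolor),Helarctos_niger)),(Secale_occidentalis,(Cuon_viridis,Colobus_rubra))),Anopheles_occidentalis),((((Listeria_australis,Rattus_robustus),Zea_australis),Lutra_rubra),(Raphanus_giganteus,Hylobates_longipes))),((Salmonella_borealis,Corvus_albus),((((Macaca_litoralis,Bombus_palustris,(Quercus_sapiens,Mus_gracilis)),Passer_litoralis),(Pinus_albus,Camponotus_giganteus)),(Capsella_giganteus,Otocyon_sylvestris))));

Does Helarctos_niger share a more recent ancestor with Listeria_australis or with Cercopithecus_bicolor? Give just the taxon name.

The MRCA of Helarctos_niger and Cercopithecus_bicolor subtends ((Corylus_minor,Callithrix_robustus,Cercopithecus_bicolor),Helarctos_niger) (4 taxa).
The MRCA of Helarctos_niger and Listeria_australis subtends (((Larix_albus,(Enhydra_giganteus,((Corylus_minor,Callithrix_robustus,Cercopithecus_bicolor),Helarctos_niger)),(Secale_occidentalis,(Cuon_viridis,Colobus_rubra))),Anopheles_occidentalis),((((Listeria_australis,Rattus_robustus),Zea_australis),Lutra_rubra),(Raphanus_giganteus,Hylobates_longipes))) (16 taxa).
The first is nested inside the second, so Helarctos_niger shares a more recent common ancestor with Cercopithecus_bicolor.

Cercopithecus_bicolor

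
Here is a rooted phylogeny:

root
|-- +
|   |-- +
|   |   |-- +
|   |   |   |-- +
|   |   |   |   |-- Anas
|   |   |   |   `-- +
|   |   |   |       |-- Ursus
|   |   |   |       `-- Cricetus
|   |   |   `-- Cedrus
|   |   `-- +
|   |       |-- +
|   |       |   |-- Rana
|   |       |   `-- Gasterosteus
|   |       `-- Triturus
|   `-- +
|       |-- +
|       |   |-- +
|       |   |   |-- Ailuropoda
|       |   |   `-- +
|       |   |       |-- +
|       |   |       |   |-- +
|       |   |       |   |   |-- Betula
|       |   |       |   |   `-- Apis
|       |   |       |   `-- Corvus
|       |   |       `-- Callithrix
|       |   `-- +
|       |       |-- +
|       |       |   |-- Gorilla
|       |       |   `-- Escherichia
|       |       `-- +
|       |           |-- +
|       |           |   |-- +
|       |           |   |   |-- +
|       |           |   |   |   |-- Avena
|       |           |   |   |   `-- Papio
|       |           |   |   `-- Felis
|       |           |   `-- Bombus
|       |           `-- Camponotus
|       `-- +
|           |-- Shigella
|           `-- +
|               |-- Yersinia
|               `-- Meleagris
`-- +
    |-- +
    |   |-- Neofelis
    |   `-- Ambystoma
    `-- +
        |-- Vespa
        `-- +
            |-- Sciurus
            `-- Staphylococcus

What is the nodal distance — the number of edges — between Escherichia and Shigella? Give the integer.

6

The MRCA of Escherichia and Shigella is the node subtending (((Ailuropoda,(((Betula,Apis),Corvus),Callithrix)),((Gorilla,Escherichia),((((Avena,Papio),Felis),Bombus),Camponotus))),(Shigella,(Yersinia,Meleagris))).
From Escherichia up to that node: 4 branches. From Shigella up to the same node: 2 branches. Total: 4 + 2 = 6.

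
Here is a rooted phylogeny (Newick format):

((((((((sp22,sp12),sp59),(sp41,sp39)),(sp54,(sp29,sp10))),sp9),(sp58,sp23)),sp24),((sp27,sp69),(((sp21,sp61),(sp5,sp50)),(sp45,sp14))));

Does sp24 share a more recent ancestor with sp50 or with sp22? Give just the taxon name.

The MRCA of sp24 and sp22 subtends (((((((sp22,sp12),sp59),(sp41,sp39)),(sp54,(sp29,sp10))),sp9),(sp58,sp23)),sp24) (12 taxa).
The MRCA of sp24 and sp50 is the root, subtending the entire tree (20 taxa).
The first is nested inside the second, so sp24 shares a more recent common ancestor with sp22.

sp22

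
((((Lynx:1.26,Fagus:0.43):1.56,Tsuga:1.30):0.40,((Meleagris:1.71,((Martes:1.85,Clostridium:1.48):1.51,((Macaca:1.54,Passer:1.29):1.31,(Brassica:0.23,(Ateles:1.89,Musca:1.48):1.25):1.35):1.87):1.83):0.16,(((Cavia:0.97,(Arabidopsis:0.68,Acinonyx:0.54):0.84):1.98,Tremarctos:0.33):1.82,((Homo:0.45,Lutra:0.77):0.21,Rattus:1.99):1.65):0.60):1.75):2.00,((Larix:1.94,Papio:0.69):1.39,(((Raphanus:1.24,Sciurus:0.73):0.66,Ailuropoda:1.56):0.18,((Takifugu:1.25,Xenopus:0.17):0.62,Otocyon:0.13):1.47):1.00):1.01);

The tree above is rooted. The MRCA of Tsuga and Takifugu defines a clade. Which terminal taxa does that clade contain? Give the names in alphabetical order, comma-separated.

Tracing Tsuga: it sits inside ((Lynx,Fagus),Tsuga).
Tracing Takifugu: it sits inside (Takifugu,Xenopus).
The smallest clade enclosing both is the whole tree (their MRCA is the root), so the answer is all 26 tips in alphabetical order.

Acinonyx, Ailuropoda, Arabidopsis, Ateles, Brassica, Cavia, Clostridium, Fagus, Homo, Larix, Lutra, Lynx, Macaca, Martes, Meleagris, Musca, Otocyon, Papio, Passer, Raphanus, Rattus, Sciurus, Takifugu, Tremarctos, Tsuga, Xenopus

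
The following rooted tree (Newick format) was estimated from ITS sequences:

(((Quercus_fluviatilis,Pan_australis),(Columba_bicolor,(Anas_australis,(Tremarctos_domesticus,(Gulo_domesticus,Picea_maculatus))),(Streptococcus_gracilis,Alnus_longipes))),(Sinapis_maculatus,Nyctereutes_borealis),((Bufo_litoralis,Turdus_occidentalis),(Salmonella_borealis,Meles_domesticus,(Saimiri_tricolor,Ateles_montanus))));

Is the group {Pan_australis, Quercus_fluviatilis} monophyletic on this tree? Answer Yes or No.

The most recent common ancestor of these taxa subtends (Quercus_fluviatilis,Pan_australis).
That clade has exactly 2 tips — every listed taxon and nothing else — so the group is monophyletic.

Yes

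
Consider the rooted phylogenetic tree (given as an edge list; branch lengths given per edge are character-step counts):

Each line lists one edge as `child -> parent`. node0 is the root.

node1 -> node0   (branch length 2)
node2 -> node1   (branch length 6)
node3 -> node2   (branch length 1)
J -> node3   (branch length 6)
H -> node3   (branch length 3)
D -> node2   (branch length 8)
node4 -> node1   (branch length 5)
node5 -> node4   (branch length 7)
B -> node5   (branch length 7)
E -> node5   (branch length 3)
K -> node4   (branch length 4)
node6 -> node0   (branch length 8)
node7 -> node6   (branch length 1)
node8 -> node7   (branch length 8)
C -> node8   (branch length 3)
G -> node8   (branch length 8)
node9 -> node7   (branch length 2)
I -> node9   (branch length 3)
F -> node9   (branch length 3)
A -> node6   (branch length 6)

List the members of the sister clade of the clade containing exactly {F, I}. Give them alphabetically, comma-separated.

C, G

The clade containing exactly {F, I} attaches to the tree at the node subtending ((C,G),(I,F)).
The other lineage descending from that same node — the sister group — is (C,G); its 2 tips in alphabetical order are the answer.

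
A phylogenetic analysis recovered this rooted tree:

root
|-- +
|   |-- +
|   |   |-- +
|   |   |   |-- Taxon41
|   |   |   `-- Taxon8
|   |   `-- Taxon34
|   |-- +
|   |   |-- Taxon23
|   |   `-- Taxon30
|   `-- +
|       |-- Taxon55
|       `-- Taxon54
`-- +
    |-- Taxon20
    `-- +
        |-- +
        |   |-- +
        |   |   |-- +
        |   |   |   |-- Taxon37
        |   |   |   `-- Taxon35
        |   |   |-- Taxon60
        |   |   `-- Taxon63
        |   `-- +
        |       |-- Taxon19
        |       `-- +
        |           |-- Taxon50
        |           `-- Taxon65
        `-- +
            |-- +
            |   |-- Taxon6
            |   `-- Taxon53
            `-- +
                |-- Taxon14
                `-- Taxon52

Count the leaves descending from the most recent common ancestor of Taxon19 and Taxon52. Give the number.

11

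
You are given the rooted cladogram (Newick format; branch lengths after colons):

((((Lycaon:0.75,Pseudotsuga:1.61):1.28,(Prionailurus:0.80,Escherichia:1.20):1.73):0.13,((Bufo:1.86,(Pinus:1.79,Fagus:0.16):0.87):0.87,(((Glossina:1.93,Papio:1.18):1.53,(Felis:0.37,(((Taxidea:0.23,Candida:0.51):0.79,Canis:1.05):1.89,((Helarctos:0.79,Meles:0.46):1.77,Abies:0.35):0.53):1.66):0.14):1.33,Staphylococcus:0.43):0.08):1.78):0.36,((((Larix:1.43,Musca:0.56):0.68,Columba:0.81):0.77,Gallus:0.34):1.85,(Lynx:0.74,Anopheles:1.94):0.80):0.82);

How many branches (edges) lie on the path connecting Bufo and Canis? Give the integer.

The MRCA of Bufo and Canis is the node subtending ((Bufo,(Pinus,Fagus)),(((Glossina,Papio),(Felis,(((Taxidea,Candida),Canis),((Helarctos,Meles),Abies)))),Staphylococcus)).
From Bufo up to that node: 2 branches. From Canis up to the same node: 6 branches. Total: 2 + 6 = 8.

8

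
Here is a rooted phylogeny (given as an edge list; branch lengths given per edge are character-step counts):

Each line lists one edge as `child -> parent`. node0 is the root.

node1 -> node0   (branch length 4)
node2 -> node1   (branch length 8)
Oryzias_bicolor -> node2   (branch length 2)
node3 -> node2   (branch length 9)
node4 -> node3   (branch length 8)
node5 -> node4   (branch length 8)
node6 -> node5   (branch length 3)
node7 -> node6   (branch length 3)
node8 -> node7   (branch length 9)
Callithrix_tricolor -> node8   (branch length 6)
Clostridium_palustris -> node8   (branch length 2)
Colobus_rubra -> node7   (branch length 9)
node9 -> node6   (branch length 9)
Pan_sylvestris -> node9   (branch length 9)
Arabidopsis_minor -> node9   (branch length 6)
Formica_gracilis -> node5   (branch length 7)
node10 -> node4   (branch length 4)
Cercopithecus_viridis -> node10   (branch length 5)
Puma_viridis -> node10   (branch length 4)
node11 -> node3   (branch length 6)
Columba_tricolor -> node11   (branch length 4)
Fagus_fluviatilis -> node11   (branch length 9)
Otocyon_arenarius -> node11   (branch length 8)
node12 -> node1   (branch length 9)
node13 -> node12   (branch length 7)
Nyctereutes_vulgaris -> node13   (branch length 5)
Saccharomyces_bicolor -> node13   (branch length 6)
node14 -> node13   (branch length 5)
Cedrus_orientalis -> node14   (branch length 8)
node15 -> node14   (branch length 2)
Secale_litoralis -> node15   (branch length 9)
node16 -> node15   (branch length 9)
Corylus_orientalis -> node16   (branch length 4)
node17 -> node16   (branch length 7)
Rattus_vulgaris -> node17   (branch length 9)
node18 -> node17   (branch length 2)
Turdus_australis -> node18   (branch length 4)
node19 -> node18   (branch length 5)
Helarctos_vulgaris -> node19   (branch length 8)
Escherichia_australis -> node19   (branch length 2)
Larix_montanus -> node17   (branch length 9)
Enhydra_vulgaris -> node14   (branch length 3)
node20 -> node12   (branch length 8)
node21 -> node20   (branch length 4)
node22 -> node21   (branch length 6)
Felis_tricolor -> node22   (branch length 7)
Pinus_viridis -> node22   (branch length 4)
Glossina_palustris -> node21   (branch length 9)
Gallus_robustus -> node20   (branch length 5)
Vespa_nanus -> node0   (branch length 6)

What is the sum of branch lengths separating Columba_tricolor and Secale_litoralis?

The path runs Columba_tricolor → … → MRCA → … → Secale_litoralis; the MRCA is the node subtending ((Oryzias_bicolor,((((((Callithrix_tricolor,Clostridium_palustris),Colobus_rubra),(Pan_sylvestris,Arabidopsis_minor)),Formica_gracilis),(Cercopithecus_viridis,Puma_viridis)),(Columba_tricolor,Fagus_fluviatilis,Otocyon_arenarius))),((Nyctereutes_vulgaris,Saccharomyces_bicolor,(Cedrus_orientalis,(Secale_litoralis,(Corylus_orientalis,(Rattus_vulgaris,(Turdus_australis,(Helarctos_vulgaris,Escherichia_australis)),Larix_montanus))),Enhydra_vulgaris)),(((Felis_tricolor,Pinus_viridis),Glossina_palustris),Gallus_robustus))).
Branch lengths along that path: 4 + 6 + 9 + 8 + 9 + 7 + 5 + 2 + 9 = 59.

59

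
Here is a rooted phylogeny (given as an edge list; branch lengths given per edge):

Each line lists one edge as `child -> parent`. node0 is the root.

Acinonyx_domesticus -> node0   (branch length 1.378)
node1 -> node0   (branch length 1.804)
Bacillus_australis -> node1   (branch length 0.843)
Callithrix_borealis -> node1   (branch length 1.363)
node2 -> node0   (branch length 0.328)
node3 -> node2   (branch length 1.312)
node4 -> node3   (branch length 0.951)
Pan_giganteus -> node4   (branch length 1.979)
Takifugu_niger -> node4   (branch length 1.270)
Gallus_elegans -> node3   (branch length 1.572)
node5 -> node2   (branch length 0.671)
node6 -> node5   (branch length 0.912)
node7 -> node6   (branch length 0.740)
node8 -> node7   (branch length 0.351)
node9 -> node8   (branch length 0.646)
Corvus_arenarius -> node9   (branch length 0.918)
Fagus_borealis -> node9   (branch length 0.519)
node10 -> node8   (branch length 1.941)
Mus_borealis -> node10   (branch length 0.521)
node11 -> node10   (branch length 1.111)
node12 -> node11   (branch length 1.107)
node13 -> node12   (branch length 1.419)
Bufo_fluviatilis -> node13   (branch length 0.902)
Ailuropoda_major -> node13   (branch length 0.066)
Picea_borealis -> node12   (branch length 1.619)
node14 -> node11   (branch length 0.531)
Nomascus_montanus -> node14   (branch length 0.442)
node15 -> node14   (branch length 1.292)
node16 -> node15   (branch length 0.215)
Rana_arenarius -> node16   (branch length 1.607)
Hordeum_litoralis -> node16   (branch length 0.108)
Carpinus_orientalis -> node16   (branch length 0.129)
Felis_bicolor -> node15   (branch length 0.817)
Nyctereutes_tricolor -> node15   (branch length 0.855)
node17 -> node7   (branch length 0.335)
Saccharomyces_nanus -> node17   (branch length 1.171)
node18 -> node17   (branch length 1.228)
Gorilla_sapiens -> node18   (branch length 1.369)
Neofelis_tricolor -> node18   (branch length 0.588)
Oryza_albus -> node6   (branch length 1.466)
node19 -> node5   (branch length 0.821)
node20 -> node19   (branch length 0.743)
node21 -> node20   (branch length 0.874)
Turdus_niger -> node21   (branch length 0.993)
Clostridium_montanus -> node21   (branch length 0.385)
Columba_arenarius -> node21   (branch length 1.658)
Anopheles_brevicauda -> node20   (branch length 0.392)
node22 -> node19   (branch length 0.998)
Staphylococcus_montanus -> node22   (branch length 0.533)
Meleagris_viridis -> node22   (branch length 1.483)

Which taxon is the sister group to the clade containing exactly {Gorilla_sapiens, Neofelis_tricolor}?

Saccharomyces_nanus

The clade containing exactly {Gorilla_sapiens, Neofelis_tricolor} attaches to the tree at the node subtending (Saccharomyces_nanus,(Gorilla_sapiens,Neofelis_tricolor)).
The other lineage descending from that same node — the sister group — is the single tip Saccharomyces_nanus.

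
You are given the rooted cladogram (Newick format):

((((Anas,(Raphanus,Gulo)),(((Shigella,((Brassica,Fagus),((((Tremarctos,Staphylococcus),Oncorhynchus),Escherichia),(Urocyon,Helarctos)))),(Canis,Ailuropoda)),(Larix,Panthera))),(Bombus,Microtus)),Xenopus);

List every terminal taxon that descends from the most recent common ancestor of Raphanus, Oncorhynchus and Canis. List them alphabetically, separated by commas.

Ailuropoda, Anas, Brassica, Canis, Escherichia, Fagus, Gulo, Helarctos, Larix, Oncorhynchus, Panthera, Raphanus, Shigella, Staphylococcus, Tremarctos, Urocyon

Tracing Raphanus: it sits inside (Raphanus,Gulo).
Tracing Oncorhynchus: it sits inside ((Tremarctos,Staphylococcus),Oncorhynchus).
Tracing Canis: it sits inside (Canis,Ailuropoda).
The smallest clade enclosing all 3 is ((Anas,(Raphanus,Gulo)),(((Shigella,((Brassica,Fagus),((((Tremarctos,Staphylococcus),Oncorhynchus),Escherichia),(Urocyon,Helarctos)))),(Canis,Ailuropoda)),(Larix,Panthera))); the answer is its 16 terminal taxa in alphabetical order.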